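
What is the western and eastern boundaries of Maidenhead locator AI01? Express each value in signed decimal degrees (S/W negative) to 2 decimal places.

-180.00, -178.00

Field A=0, I=8: +0·20° lon, +8·10° lat → SW at lon -180°, lat -10°.
Square 0, 1: +0·2° lon, +1·1° lat → SW at lon -180°, lat -9°.
Cell spans 2° lon × 1° lat.
west -180.00, east -178.00.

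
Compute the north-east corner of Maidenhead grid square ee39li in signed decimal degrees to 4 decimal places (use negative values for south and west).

Field E=4, E=4: +4·20° lon, +4·10° lat → SW at lon -100°, lat -50°.
Square 3, 9: +3·2° lon, +9·1° lat → SW at lon -94°, lat -41°.
Subsquare l=11, i=8: +11·0.0833333° lon, +8·0.0416667° lat → SW at lon -93.0833°, lat -40.6667°.
Cell spans 0.0833333° lon × 0.0416667° lat. NE corner is SW corner plus one full cell.
latitude -40.6250, longitude -93.0000.

-40.6250, -93.0000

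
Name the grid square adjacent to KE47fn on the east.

KE47gn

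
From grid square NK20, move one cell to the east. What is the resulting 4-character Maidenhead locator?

NK30

Longitude square 2; +1 → 3.
The latitude characters are unchanged.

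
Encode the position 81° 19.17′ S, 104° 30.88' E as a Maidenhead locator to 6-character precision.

OA28gq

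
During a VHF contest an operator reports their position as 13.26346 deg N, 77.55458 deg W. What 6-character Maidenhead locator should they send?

Add 180° to longitude and 90° to latitude: 102.4454, 103.2635.
Field (20°×10°, letters A–R): lon ⌊102.4454/20⌋ = 5 → F; lat ⌊103.2635/10⌋ = 10 → K.
Square (2°×1°, digits 0–9): lon ⌊2.4454/2⌋ = 1; lat ⌊3.2635/1⌋ = 3.
Subsquare (5′×2.5′, letters a–x): lon ⌊0.4454/0.0833333⌋ = 5 → f; lat ⌊0.2635/0.0416667⌋ = 6 → g.

FK13fg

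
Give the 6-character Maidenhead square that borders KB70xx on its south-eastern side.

Longitude subsquare x = 23; +1 → 24, wraps to 0 = a, carry into square.
Longitude square 7; +1 → 8.
Latitude subsquare x = 23; −1 → 22 = w.

KB80aw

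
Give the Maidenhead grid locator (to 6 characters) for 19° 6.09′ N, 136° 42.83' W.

CK19pc

Offset from 180°W / 90°S: lon 43.2862°, lat 109.1015°.
Field: 43.2862/20 → 2 → C, 109.1015/10 → 10 → K; chars CK.
Square: 3.2862/2 → 1, 9.1015/1 → 9; chars 19.
Subsquare: 1.2862/0.0833333 → 15 → p, 0.1015/0.0416667 → 2 → c; chars pc.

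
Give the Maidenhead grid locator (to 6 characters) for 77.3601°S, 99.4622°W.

EB02gp

Offset from 180°W / 90°S: lon 80.5378°, lat 12.6399°.
Field: lon ⌊80.5378/20⌋ = 4 → E; lat ⌊12.6399/10⌋ = 1 → B.
Square: lon ⌊0.5378/2⌋ = 0; lat ⌊2.6399/1⌋ = 2.
Subsquare: lon ⌊0.5378/0.0833333⌋ = 6 → g; lat ⌊0.6399/0.0416667⌋ = 15 → p.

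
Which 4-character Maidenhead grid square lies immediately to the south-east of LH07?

LH16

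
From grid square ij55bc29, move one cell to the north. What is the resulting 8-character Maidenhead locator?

Latitude extended square 9; +1 → 10, wraps to 0, carry into subsquare.
Latitude subsquare c = 2; +1 → 3 = d.
The longitude characters are unchanged.

IJ55bd20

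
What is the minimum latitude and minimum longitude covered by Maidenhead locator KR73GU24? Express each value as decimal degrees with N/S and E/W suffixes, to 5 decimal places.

Field K=10, R=17: +10·20° lon, +17·10° lat → SW at lon 20°, lat 80°.
Square 7, 3: +7·2° lon, +3·1° lat → SW at lon 34°, lat 83°.
Subsquare g=6, u=20: +6·0.0833333° lon, +20·0.0416667° lat → SW at lon 34.5°, lat 83.8333°.
Extended square 2, 4: +2·0.00833333° lon, +4·0.00416667° lat → SW at lon 34.5167°, lat 83.85°.
latitude 83.85000° N, longitude 34.51667° E.

83.85000° N, 34.51667° E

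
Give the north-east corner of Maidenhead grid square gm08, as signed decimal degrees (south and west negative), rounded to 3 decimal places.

Field G=6, M=12: +6·20° lon, +12·10° lat → SW at lon -60°, lat 30°.
Square 0, 8: +0·2° lon, +8·1° lat → SW at lon -60°, lat 38°.
Cell spans 2° lon × 1° lat. NE corner is SW corner plus one full cell.
latitude 39.000, longitude -58.000.

39.000, -58.000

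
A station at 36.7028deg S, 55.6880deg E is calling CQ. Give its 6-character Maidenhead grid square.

LF73uh

Offset from 180°W / 90°S: lon 235.6880°, lat 53.2972°.
Field: lon ⌊235.6880/20⌋ = 11 → L; lat ⌊53.2972/10⌋ = 5 → F.
Square: lon ⌊15.6880/2⌋ = 7; lat ⌊3.2972/1⌋ = 3.
Subsquare: lon ⌊1.6880/0.0833333⌋ = 20 → u; lat ⌊0.2972/0.0416667⌋ = 7 → h.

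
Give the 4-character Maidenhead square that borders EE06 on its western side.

Longitude square 0; −1 → -1, wraps to 9, carry into field.
Longitude field E = 4; −1 → 3 = D.
The latitude characters are unchanged.

DE96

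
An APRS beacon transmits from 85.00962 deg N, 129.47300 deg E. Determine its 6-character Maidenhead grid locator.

Shift to the Maidenhead origin (180°W, 90°S): lon 309.4730, lat 175.0096.
Field: lon ⌊309.4730/20⌋ = 15 → P; lat ⌊175.0096/10⌋ = 17 → R.
Square: lon ⌊9.4730/2⌋ = 4; lat ⌊5.0096/1⌋ = 5.
Subsquare: lon ⌊1.4730/0.0833333⌋ = 17 → r; lat ⌊0.0096/0.0416667⌋ = 0 → a.

PR45ra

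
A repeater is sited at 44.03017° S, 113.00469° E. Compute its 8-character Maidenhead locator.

OE65mx02

Shift to the Maidenhead origin (180°W, 90°S): lon 293.00469, lat 45.96983.
Field (20°×10°, letters A–R): 293.00469/20 → 14 → O, 45.96983/10 → 4 → E; chars OE.
Square (2°×1°, digits 0–9): 13.00469/2 → 6, 5.96983/1 → 5; chars 65.
Subsquare (5′×2.5′, letters a–x): 1.00469/0.0833333 → 12 → m, 0.96983/0.0416667 → 23 → x; chars mx.
Extended square (30″×15″, digits 0–9): 0.00469/0.00833333 → 0, 0.01150/0.00416667 → 2; chars 02.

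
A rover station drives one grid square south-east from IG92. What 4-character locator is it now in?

JG01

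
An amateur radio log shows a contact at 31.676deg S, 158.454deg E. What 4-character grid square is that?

Shift to the Maidenhead origin (180°W, 90°S): lon 338.45, lat 58.32.
Field (20°×10°, letters A–R): 338.45/20 → 16 → Q, 58.32/10 → 5 → F; chars QF.
Square (2°×1°, digits 0–9): 18.45/2 → 9, 8.32/1 → 8; chars 98.

QF98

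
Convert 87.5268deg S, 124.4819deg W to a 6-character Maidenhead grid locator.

CA72sl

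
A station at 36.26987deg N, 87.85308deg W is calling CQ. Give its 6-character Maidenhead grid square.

Offset from 180°W / 90°S: lon 92.1469°, lat 126.2699°.
Field: 92.1469/20 → 4 → E, 126.2699/10 → 12 → M; chars EM.
Square: 12.1469/2 → 6, 6.2699/1 → 6; chars 66.
Subsquare: 0.1469/0.0833333 → 1 → b, 0.2699/0.0416667 → 6 → g; chars bg.

EM66bg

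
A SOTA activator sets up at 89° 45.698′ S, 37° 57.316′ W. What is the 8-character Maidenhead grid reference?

HA10af57

Shift to the Maidenhead origin (180°W, 90°S): lon 142.04473, lat 0.23837.
Field: 142.04473/20 → 7 → H, 0.23837/10 → 0 → A; chars HA.
Square: 2.04473/2 → 1, 0.23837/1 → 0; chars 10.
Subsquare: 0.04473/0.0833333 → 0 → a, 0.23837/0.0416667 → 5 → f; chars af.
Extended square: 0.04473/0.00833333 → 5, 0.03003/0.00416667 → 7; chars 57.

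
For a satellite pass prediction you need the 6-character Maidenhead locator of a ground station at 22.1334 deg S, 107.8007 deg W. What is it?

DG67cu

Offset from 180°W / 90°S: lon 72.1993°, lat 67.8666°.
Field: lon ⌊72.1993/20⌋ = 3 → D; lat ⌊67.8666/10⌋ = 6 → G.
Square: lon ⌊12.1993/2⌋ = 6; lat ⌊7.8666/1⌋ = 7.
Subsquare: lon ⌊0.1993/0.0833333⌋ = 2 → c; lat ⌊0.8666/0.0416667⌋ = 20 → u.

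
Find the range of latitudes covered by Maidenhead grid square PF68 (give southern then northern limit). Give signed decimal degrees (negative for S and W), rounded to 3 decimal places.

Field P=15, F=5: +15·20° lon, +5·10° lat → SW at lon 120°, lat -40°.
Square 6, 8: +6·2° lon, +8·1° lat → SW at lon 132°, lat -32°.
Cell spans 2° lon × 1° lat.
south -32.000, north -31.000.

-32.000, -31.000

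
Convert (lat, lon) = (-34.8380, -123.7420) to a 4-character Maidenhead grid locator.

CF85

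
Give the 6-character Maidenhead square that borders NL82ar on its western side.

Longitude subsquare a = 0; −1 → -1, wraps to 23 = x, carry into square.
Longitude square 8; −1 → 7.
The latitude characters are unchanged.

NL72xr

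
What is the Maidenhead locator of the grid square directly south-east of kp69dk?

KP69ej

Longitude subsquare d = 3; +1 → 4 = e.
Latitude subsquare k = 10; −1 → 9 = j.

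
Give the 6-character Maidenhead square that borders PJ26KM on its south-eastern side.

PJ26ll

Longitude subsquare k = 10; +1 → 11 = l.
Latitude subsquare m = 12; −1 → 11 = l.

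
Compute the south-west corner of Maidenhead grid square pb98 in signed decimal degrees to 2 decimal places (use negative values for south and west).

Field P=15, B=1: +15·20° lon, +1·10° lat → SW at lon 120°, lat -80°.
Square 9, 8: +9·2° lon, +8·1° lat → SW at lon 138°, lat -72°.
latitude -72.00, longitude 138.00.

-72.00, 138.00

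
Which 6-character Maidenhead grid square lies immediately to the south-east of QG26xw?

Longitude subsquare x = 23; +1 → 24, wraps to 0 = a, carry into square.
Longitude square 2; +1 → 3.
Latitude subsquare w = 22; −1 → 21 = v.

QG36av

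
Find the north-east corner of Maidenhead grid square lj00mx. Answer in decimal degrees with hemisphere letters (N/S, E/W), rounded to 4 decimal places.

1.0000° N, 41.0833° E

Field L=11, J=9: +11·20° lon, +9·10° lat → SW at lon 40°, lat 0°.
Square 0, 0: +0·2° lon, +0·1° lat → SW at lon 40°, lat 0°.
Subsquare m=12, x=23: +12·0.0833333° lon, +23·0.0416667° lat → SW at lon 41°, lat 0.958333°.
Cell spans 0.0833333° lon × 0.0416667° lat. NE corner is SW corner plus one full cell.
latitude 1.0000° N, longitude 41.0833° E.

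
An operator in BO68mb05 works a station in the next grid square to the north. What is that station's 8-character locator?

BO68mb06

Latitude extended square 5; +1 → 6.
The longitude characters are unchanged.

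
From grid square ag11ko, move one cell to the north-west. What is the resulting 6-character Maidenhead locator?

AG11jp

Longitude subsquare k = 10; −1 → 9 = j.
Latitude subsquare o = 14; +1 → 15 = p.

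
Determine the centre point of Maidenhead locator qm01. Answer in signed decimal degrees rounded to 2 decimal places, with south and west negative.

31.50, 141.00

Field Q=16, M=12: +16·20° lon, +12·10° lat → SW at lon 140°, lat 30°.
Square 0, 1: +0·2° lon, +1·1° lat → SW at lon 140°, lat 31°.
Cell spans 2° lon × 1° lat. Centre is SW corner plus half of each.
latitude 31.50, longitude 141.00.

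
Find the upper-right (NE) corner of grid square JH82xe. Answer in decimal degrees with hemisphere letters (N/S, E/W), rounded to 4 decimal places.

17.7917° S, 18.0000° E

Field J=9, H=7: +9·20° lon, +7·10° lat → SW at lon 0°, lat -20°.
Square 8, 2: +8·2° lon, +2·1° lat → SW at lon 16°, lat -18°.
Subsquare x=23, e=4: +23·0.0833333° lon, +4·0.0416667° lat → SW at lon 17.9167°, lat -17.8333°.
Cell spans 0.0833333° lon × 0.0416667° lat. NE corner is SW corner plus one full cell.
latitude 17.7917° S, longitude 18.0000° E.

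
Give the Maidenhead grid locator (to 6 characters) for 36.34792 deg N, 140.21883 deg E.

QM06ci

Offset from 180°W / 90°S: lon 320.2188°, lat 126.3479°.
Field: 320.2188/20 → 16 → Q, 126.3479/10 → 12 → M; chars QM.
Square: 0.2188/2 → 0, 6.3479/1 → 6; chars 06.
Subsquare: 0.2188/0.0833333 → 2 → c, 0.3479/0.0416667 → 8 → i; chars ci.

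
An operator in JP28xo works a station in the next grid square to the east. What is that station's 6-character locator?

Longitude subsquare x = 23; +1 → 24, wraps to 0 = a, carry into square.
Longitude square 2; +1 → 3.
The latitude characters are unchanged.

JP38ao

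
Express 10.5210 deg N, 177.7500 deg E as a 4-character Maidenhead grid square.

Shift to the Maidenhead origin (180°W, 90°S): lon 357.75, lat 100.52.
Field: 357.75/20 → 17 → R, 100.52/10 → 10 → K; chars RK.
Square: 17.75/2 → 8, 0.52/1 → 0; chars 80.

RK80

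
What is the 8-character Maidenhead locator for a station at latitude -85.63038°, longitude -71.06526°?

FA44li28

Add 180° to longitude and 90° to latitude: 108.93474, 4.36962.
Field (20°×10°, letters A–R): 108.93474/20 → 5 → F, 4.36962/10 → 0 → A; chars FA.
Square (2°×1°, digits 0–9): 8.93474/2 → 4, 4.36962/1 → 4; chars 44.
Subsquare (5′×2.5′, letters a–x): 0.93474/0.0833333 → 11 → l, 0.36962/0.0416667 → 8 → i; chars li.
Extended square (30″×15″, digits 0–9): 0.01807/0.00833333 → 2, 0.03629/0.00416667 → 8; chars 28.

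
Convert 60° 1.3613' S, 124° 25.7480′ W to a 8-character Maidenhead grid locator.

Offset from 180°W / 90°S: lon 55.57087°, lat 29.97731°.
Field: 55.57087/20 → 2 → C, 29.97731/10 → 2 → C; chars CC.
Square: 15.57087/2 → 7, 9.97731/1 → 9; chars 79.
Subsquare: 1.57087/0.0833333 → 18 → s, 0.97731/0.0416667 → 23 → x; chars sx.
Extended square: 0.07087/0.00833333 → 8, 0.01898/0.00416667 → 4; chars 84.

CC79sx84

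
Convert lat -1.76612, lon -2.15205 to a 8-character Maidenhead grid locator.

Offset from 180°W / 90°S: lon 177.84795°, lat 88.23388°.
Field: lon ⌊177.84795/20⌋ = 8 → I; lat ⌊88.23388/10⌋ = 8 → I.
Square: lon ⌊17.84795/2⌋ = 8; lat ⌊8.23388/1⌋ = 8.
Subsquare: lon ⌊1.84795/0.0833333⌋ = 22 → w; lat ⌊0.23388/0.0416667⌋ = 5 → f.
Extended square: lon ⌊0.01462/0.00833333⌋ = 1; lat ⌊0.02555/0.00416667⌋ = 6.

II88wf16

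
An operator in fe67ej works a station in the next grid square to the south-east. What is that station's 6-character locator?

FE67fi

Longitude subsquare e = 4; +1 → 5 = f.
Latitude subsquare j = 9; −1 → 8 = i.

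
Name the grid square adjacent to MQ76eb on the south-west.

Longitude subsquare e = 4; −1 → 3 = d.
Latitude subsquare b = 1; −1 → 0 = a.

MQ76da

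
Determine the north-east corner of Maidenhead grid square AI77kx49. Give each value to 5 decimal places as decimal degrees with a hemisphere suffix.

Field A=0, I=8: +0·20° lon, +8·10° lat → SW at lon -180°, lat -10°.
Square 7, 7: +7·2° lon, +7·1° lat → SW at lon -166°, lat -3°.
Subsquare k=10, x=23: +10·0.0833333° lon, +23·0.0416667° lat → SW at lon -165.167°, lat -2.04167°.
Extended square 4, 9: +4·0.00833333° lon, +9·0.00416667° lat → SW at lon -165.133°, lat -2.00417°.
Cell spans 0.00833333° lon × 0.00416667° lat. NE corner is SW corner plus one full cell.
latitude 2.00000° S, longitude 165.12500° W.

2.00000° S, 165.12500° W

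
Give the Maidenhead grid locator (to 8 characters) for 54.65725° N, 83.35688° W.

EO84hp77

Shift to the Maidenhead origin (180°W, 90°S): lon 96.64312, lat 144.65725.
Field: lon ⌊96.64312/20⌋ = 4 → E; lat ⌊144.65725/10⌋ = 14 → O.
Square: lon ⌊16.64312/2⌋ = 8; lat ⌊4.65725/1⌋ = 4.
Subsquare: lon ⌊0.64312/0.0833333⌋ = 7 → h; lat ⌊0.65725/0.0416667⌋ = 15 → p.
Extended square: lon ⌊0.05979/0.00833333⌋ = 7; lat ⌊0.03225/0.00416667⌋ = 7.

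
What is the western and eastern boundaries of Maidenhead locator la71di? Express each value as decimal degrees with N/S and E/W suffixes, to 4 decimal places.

Field L=11, A=0: +11·20° lon, +0·10° lat → SW at lon 40°, lat -90°.
Square 7, 1: +7·2° lon, +1·1° lat → SW at lon 54°, lat -89°.
Subsquare d=3, i=8: +3·0.0833333° lon, +8·0.0416667° lat → SW at lon 54.25°, lat -88.6667°.
Cell spans 0.0833333° lon × 0.0416667° lat.
west 54.2500° E, east 54.3333° E.

54.2500° E, 54.3333° E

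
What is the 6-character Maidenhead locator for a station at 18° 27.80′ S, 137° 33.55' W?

CH11fm

Shift to the Maidenhead origin (180°W, 90°S): lon 42.4408, lat 71.5367.
Field: lon ⌊42.4408/20⌋ = 2 → C; lat ⌊71.5367/10⌋ = 7 → H.
Square: lon ⌊2.4408/2⌋ = 1; lat ⌊1.5367/1⌋ = 1.
Subsquare: lon ⌊0.4408/0.0833333⌋ = 5 → f; lat ⌊0.5367/0.0416667⌋ = 12 → m.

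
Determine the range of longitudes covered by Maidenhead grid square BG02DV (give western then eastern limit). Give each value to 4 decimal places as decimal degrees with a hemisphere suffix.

Field B=1, G=6: +1·20° lon, +6·10° lat → SW at lon -160°, lat -30°.
Square 0, 2: +0·2° lon, +2·1° lat → SW at lon -160°, lat -28°.
Subsquare d=3, v=21: +3·0.0833333° lon, +21·0.0416667° lat → SW at lon -159.75°, lat -27.125°.
Cell spans 0.0833333° lon × 0.0416667° lat.
west 159.7500° W, east 159.6667° W.

159.7500° W, 159.6667° W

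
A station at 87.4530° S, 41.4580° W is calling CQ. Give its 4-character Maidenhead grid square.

Shift to the Maidenhead origin (180°W, 90°S): lon 138.54, lat 2.55.
Field: 138.54/20 → 6 → G, 2.55/10 → 0 → A; chars GA.
Square: 18.54/2 → 9, 2.55/1 → 2; chars 92.

GA92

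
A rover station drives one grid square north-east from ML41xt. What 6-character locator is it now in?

Longitude subsquare x = 23; +1 → 24, wraps to 0 = a, carry into square.
Longitude square 4; +1 → 5.
Latitude subsquare t = 19; +1 → 20 = u.

ML51au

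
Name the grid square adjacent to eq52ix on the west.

EQ52hx

Longitude subsquare i = 8; −1 → 7 = h.
The latitude characters are unchanged.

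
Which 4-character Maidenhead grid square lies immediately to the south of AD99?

Latitude square 9; −1 → 8.
The longitude characters are unchanged.

AD98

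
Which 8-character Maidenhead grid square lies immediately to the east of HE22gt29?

HE22gt39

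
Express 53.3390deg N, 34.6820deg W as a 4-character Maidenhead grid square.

HO23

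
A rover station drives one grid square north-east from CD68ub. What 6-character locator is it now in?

Longitude subsquare u = 20; +1 → 21 = v.
Latitude subsquare b = 1; +1 → 2 = c.

CD68vc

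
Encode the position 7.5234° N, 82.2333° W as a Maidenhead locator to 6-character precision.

EJ87vm

Offset from 180°W / 90°S: lon 97.7667°, lat 97.5234°.
Field: 97.7667/20 → 4 → E, 97.5234/10 → 9 → J; chars EJ.
Square: 17.7667/2 → 8, 7.5234/1 → 7; chars 87.
Subsquare: 1.7667/0.0833333 → 21 → v, 0.5234/0.0416667 → 12 → m; chars vm.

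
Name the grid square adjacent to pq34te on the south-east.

PQ34ud

Longitude subsquare t = 19; +1 → 20 = u.
Latitude subsquare e = 4; −1 → 3 = d.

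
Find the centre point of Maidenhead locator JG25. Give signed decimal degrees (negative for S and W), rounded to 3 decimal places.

-24.500, 5.000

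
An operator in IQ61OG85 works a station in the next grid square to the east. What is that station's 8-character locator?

IQ61og95

Longitude extended square 8; +1 → 9.
The latitude characters are unchanged.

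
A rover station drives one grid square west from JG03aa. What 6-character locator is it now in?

IG93xa

Longitude subsquare a = 0; −1 → -1, wraps to 23 = x, carry into square.
Longitude square 0; −1 → -1, wraps to 9, carry into field.
Longitude field J = 9; −1 → 8 = I.
The latitude characters are unchanged.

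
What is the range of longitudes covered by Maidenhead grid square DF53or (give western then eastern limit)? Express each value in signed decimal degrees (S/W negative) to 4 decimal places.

Field D=3, F=5: +3·20° lon, +5·10° lat → SW at lon -120°, lat -40°.
Square 5, 3: +5·2° lon, +3·1° lat → SW at lon -110°, lat -37°.
Subsquare o=14, r=17: +14·0.0833333° lon, +17·0.0416667° lat → SW at lon -108.833°, lat -36.2917°.
Cell spans 0.0833333° lon × 0.0416667° lat.
west -108.8333, east -108.7500.

-108.8333, -108.7500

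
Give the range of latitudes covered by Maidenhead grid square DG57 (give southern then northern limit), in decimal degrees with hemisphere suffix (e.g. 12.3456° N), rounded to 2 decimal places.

23.00° S, 22.00° S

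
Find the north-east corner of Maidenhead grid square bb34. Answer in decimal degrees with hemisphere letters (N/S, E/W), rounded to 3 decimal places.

75.000° S, 152.000° W

Field B=1, B=1: +1·20° lon, +1·10° lat → SW at lon -160°, lat -80°.
Square 3, 4: +3·2° lon, +4·1° lat → SW at lon -154°, lat -76°.
Cell spans 2° lon × 1° lat. NE corner is SW corner plus one full cell.
latitude 75.000° S, longitude 152.000° W.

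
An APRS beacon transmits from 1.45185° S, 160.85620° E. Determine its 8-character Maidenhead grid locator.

Offset from 180°W / 90°S: lon 340.85620°, lat 88.54815°.
Field: 340.85620/20 → 17 → R, 88.54815/10 → 8 → I; chars RI.
Square: 0.85620/2 → 0, 8.54815/1 → 8; chars 08.
Subsquare: 0.85620/0.0833333 → 10 → k, 0.54815/0.0416667 → 13 → n; chars kn.
Extended square: 0.02287/0.00833333 → 2, 0.00648/0.00416667 → 1; chars 21.

RI08kn21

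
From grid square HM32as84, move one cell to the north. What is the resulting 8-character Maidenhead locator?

Latitude extended square 4; +1 → 5.
The longitude characters are unchanged.

HM32as85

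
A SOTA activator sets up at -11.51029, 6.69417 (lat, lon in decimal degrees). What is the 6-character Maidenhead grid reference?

JH38il

Offset from 180°W / 90°S: lon 186.6942°, lat 78.4897°.
Field (20°×10°, letters A–R): 186.6942/20 → 9 → J, 78.4897/10 → 7 → H; chars JH.
Square (2°×1°, digits 0–9): 6.6942/2 → 3, 8.4897/1 → 8; chars 38.
Subsquare (5′×2.5′, letters a–x): 0.6942/0.0833333 → 8 → i, 0.4897/0.0416667 → 11 → l; chars il.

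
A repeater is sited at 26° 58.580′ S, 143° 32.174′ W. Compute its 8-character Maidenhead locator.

Offset from 180°W / 90°S: lon 36.46377°, lat 63.02367°.
Field (20°×10°, letters A–R): lon ⌊36.46377/20⌋ = 1 → B; lat ⌊63.02367/10⌋ = 6 → G.
Square (2°×1°, digits 0–9): lon ⌊16.46377/2⌋ = 8; lat ⌊3.02367/1⌋ = 3.
Subsquare (5′×2.5′, letters a–x): lon ⌊0.46377/0.0833333⌋ = 5 → f; lat ⌊0.02367/0.0416667⌋ = 0 → a.
Extended square (30″×15″, digits 0–9): lon ⌊0.04710/0.00833333⌋ = 5; lat ⌊0.02367/0.00416667⌋ = 5.

BG83fa55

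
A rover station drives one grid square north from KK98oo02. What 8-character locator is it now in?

KK98oo03

Latitude extended square 2; +1 → 3.
The longitude characters are unchanged.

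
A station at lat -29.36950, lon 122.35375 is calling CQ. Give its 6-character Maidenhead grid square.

PG10ep

Offset from 180°W / 90°S: lon 302.3537°, lat 60.6305°.
Field: lon ⌊302.3537/20⌋ = 15 → P; lat ⌊60.6305/10⌋ = 6 → G.
Square: lon ⌊2.3537/2⌋ = 1; lat ⌊0.6305/1⌋ = 0.
Subsquare: lon ⌊0.3537/0.0833333⌋ = 4 → e; lat ⌊0.6305/0.0416667⌋ = 15 → p.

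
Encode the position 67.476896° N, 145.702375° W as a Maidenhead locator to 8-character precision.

Add 180° to longitude and 90° to latitude: 34.29763, 157.47690.
Field (20°×10°, letters A–R): lon ⌊34.29763/20⌋ = 1 → B; lat ⌊157.47690/10⌋ = 15 → P.
Square (2°×1°, digits 0–9): lon ⌊14.29763/2⌋ = 7; lat ⌊7.47690/1⌋ = 7.
Subsquare (5′×2.5′, letters a–x): lon ⌊0.29763/0.0833333⌋ = 3 → d; lat ⌊0.47690/0.0416667⌋ = 11 → l.
Extended square (30″×15″, digits 0–9): lon ⌊0.04763/0.00833333⌋ = 5; lat ⌊0.01856/0.00416667⌋ = 4.

BP77dl54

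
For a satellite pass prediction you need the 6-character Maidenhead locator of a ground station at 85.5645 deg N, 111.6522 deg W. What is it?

DR45en

Offset from 180°W / 90°S: lon 68.3478°, lat 175.5645°.
Field: 68.3478/20 → 3 → D, 175.5645/10 → 17 → R; chars DR.
Square: 8.3478/2 → 4, 5.5645/1 → 5; chars 45.
Subsquare: 0.3478/0.0833333 → 4 → e, 0.5645/0.0416667 → 13 → n; chars en.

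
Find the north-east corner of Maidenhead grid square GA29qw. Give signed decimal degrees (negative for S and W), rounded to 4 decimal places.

-80.0417, -54.5833

Field G=6, A=0: +6·20° lon, +0·10° lat → SW at lon -60°, lat -90°.
Square 2, 9: +2·2° lon, +9·1° lat → SW at lon -56°, lat -81°.
Subsquare q=16, w=22: +16·0.0833333° lon, +22·0.0416667° lat → SW at lon -54.6667°, lat -80.0833°.
Cell spans 0.0833333° lon × 0.0416667° lat. NE corner is SW corner plus one full cell.
latitude -80.0417, longitude -54.5833.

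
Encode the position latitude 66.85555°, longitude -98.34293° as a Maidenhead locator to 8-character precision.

EP06tu85

Offset from 180°W / 90°S: lon 81.65707°, lat 156.85555°.
Field (20°×10°, letters A–R): 81.65707/20 → 4 → E, 156.85555/10 → 15 → P; chars EP.
Square (2°×1°, digits 0–9): 1.65707/2 → 0, 6.85555/1 → 6; chars 06.
Subsquare (5′×2.5′, letters a–x): 1.65707/0.0833333 → 19 → t, 0.85555/0.0416667 → 20 → u; chars tu.
Extended square (30″×15″, digits 0–9): 0.07374/0.00833333 → 8, 0.02222/0.00416667 → 5; chars 85.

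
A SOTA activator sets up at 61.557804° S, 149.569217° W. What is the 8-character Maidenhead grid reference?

BC58fk16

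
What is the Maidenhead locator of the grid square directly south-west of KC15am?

Longitude subsquare a = 0; −1 → -1, wraps to 23 = x, carry into square.
Longitude square 1; −1 → 0.
Latitude subsquare m = 12; −1 → 11 = l.

KC05xl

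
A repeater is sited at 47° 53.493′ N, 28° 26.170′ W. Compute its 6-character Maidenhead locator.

Offset from 180°W / 90°S: lon 151.5638°, lat 137.8915°.
Field: 151.5638/20 → 7 → H, 137.8915/10 → 13 → N; chars HN.
Square: 11.5638/2 → 5, 7.8915/1 → 7; chars 57.
Subsquare: 1.5638/0.0833333 → 18 → s, 0.8915/0.0416667 → 21 → v; chars sv.

HN57sv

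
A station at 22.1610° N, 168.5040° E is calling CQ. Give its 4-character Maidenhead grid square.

RL42

Add 180° to longitude and 90° to latitude: 348.50, 112.16.
Field: lon ⌊348.50/20⌋ = 17 → R; lat ⌊112.16/10⌋ = 11 → L.
Square: lon ⌊8.50/2⌋ = 4; lat ⌊2.16/1⌋ = 2.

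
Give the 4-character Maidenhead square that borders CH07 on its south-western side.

BH96

Longitude square 0; −1 → -1, wraps to 9, carry into field.
Longitude field C = 2; −1 → 1 = B.
Latitude square 7; −1 → 6.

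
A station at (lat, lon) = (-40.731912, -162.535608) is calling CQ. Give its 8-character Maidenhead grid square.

Add 180° to longitude and 90° to latitude: 17.46439, 49.26809.
Field: 17.46439/20 → 0 → A, 49.26809/10 → 4 → E; chars AE.
Square: 17.46439/2 → 8, 9.26809/1 → 9; chars 89.
Subsquare: 1.46439/0.0833333 → 17 → r, 0.26809/0.0416667 → 6 → g; chars rg.
Extended square: 0.04773/0.00833333 → 5, 0.01809/0.00416667 → 4; chars 54.

AE89rg54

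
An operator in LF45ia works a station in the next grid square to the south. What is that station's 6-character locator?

LF44ix

Latitude subsquare a = 0; −1 → -1, wraps to 23 = x, carry into square.
Latitude square 5; −1 → 4.
The longitude characters are unchanged.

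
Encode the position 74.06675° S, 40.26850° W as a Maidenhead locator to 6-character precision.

Add 180° to longitude and 90° to latitude: 139.7315, 15.9333.
Field: 139.7315/20 → 6 → G, 15.9333/10 → 1 → B; chars GB.
Square: 19.7315/2 → 9, 5.9333/1 → 5; chars 95.
Subsquare: 1.7315/0.0833333 → 20 → u, 0.9333/0.0416667 → 22 → w; chars uw.

GB95uw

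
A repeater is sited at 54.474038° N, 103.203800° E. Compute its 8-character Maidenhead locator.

OO14ol43

Offset from 180°W / 90°S: lon 283.20380°, lat 144.47404°.
Field: lon ⌊283.20380/20⌋ = 14 → O; lat ⌊144.47404/10⌋ = 14 → O.
Square: lon ⌊3.20380/2⌋ = 1; lat ⌊4.47404/1⌋ = 4.
Subsquare: lon ⌊1.20380/0.0833333⌋ = 14 → o; lat ⌊0.47404/0.0416667⌋ = 11 → l.
Extended square: lon ⌊0.03713/0.00833333⌋ = 4; lat ⌊0.01570/0.00416667⌋ = 3.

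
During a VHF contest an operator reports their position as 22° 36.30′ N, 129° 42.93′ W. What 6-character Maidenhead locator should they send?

CL52do

Shift to the Maidenhead origin (180°W, 90°S): lon 50.2845, lat 112.6050.
Field: lon ⌊50.2845/20⌋ = 2 → C; lat ⌊112.6050/10⌋ = 11 → L.
Square: lon ⌊10.2845/2⌋ = 5; lat ⌊2.6050/1⌋ = 2.
Subsquare: lon ⌊0.2845/0.0833333⌋ = 3 → d; lat ⌊0.6050/0.0416667⌋ = 14 → o.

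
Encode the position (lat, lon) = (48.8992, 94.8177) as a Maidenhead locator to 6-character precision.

NN78jv

Shift to the Maidenhead origin (180°W, 90°S): lon 274.8177, lat 138.8992.
Field: lon ⌊274.8177/20⌋ = 13 → N; lat ⌊138.8992/10⌋ = 13 → N.
Square: lon ⌊14.8177/2⌋ = 7; lat ⌊8.8992/1⌋ = 8.
Subsquare: lon ⌊0.8177/0.0833333⌋ = 9 → j; lat ⌊0.8992/0.0416667⌋ = 21 → v.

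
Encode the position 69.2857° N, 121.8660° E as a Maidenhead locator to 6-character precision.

PP09wg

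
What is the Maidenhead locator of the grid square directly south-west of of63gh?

Longitude subsquare g = 6; −1 → 5 = f.
Latitude subsquare h = 7; −1 → 6 = g.

OF63fg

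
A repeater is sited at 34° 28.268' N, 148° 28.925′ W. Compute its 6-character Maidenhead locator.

BM54sl

Shift to the Maidenhead origin (180°W, 90°S): lon 31.5179, lat 124.4711.
Field: lon ⌊31.5179/20⌋ = 1 → B; lat ⌊124.4711/10⌋ = 12 → M.
Square: lon ⌊11.5179/2⌋ = 5; lat ⌊4.4711/1⌋ = 4.
Subsquare: lon ⌊1.5179/0.0833333⌋ = 18 → s; lat ⌊0.4711/0.0416667⌋ = 11 → l.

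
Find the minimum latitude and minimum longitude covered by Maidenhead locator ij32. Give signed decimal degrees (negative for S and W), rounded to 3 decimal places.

2.000, -14.000

Field I=8, J=9: +8·20° lon, +9·10° lat → SW at lon -20°, lat 0°.
Square 3, 2: +3·2° lon, +2·1° lat → SW at lon -14°, lat 2°.
latitude 2.000, longitude -14.000.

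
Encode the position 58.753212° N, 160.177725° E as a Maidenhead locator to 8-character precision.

RO08cs10

Shift to the Maidenhead origin (180°W, 90°S): lon 340.17773, lat 148.75321.
Field: lon ⌊340.17773/20⌋ = 17 → R; lat ⌊148.75321/10⌋ = 14 → O.
Square: lon ⌊0.17773/2⌋ = 0; lat ⌊8.75321/1⌋ = 8.
Subsquare: lon ⌊0.17773/0.0833333⌋ = 2 → c; lat ⌊0.75321/0.0416667⌋ = 18 → s.
Extended square: lon ⌊0.01106/0.00833333⌋ = 1; lat ⌊0.00321/0.00416667⌋ = 0.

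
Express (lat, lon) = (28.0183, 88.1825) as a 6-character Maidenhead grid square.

NL48ca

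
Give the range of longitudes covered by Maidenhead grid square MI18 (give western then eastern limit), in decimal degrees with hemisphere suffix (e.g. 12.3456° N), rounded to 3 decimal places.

Field M=12, I=8: +12·20° lon, +8·10° lat → SW at lon 60°, lat -10°.
Square 1, 8: +1·2° lon, +8·1° lat → SW at lon 62°, lat -2°.
Cell spans 2° lon × 1° lat.
west 62.000° E, east 64.000° E.

62.000° E, 64.000° E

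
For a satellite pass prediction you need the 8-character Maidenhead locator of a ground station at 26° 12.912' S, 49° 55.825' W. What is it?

GG53as88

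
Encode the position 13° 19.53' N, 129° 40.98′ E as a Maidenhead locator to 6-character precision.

PK43uh

Shift to the Maidenhead origin (180°W, 90°S): lon 309.6830, lat 103.3255.
Field: lon ⌊309.6830/20⌋ = 15 → P; lat ⌊103.3255/10⌋ = 10 → K.
Square: lon ⌊9.6830/2⌋ = 4; lat ⌊3.3255/1⌋ = 3.
Subsquare: lon ⌊1.6830/0.0833333⌋ = 20 → u; lat ⌊0.3255/0.0416667⌋ = 7 → h.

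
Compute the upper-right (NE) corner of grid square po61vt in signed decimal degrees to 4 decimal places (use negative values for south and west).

Field P=15, O=14: +15·20° lon, +14·10° lat → SW at lon 120°, lat 50°.
Square 6, 1: +6·2° lon, +1·1° lat → SW at lon 132°, lat 51°.
Subsquare v=21, t=19: +21·0.0833333° lon, +19·0.0416667° lat → SW at lon 133.75°, lat 51.7917°.
Cell spans 0.0833333° lon × 0.0416667° lat. NE corner is SW corner plus one full cell.
latitude 51.8333, longitude 133.8333.

51.8333, 133.8333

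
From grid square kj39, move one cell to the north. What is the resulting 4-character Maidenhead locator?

Latitude square 9; +1 → 10, wraps to 0, carry into field.
Latitude field J = 9; +1 → 10 = K.
The longitude characters are unchanged.

KK30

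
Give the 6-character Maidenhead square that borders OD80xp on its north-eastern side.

Longitude subsquare x = 23; +1 → 24, wraps to 0 = a, carry into square.
Longitude square 8; +1 → 9.
Latitude subsquare p = 15; +1 → 16 = q.

OD90aq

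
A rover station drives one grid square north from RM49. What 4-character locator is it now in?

RN40

Latitude square 9; +1 → 10, wraps to 0, carry into field.
Latitude field M = 12; +1 → 13 = N.
The longitude characters are unchanged.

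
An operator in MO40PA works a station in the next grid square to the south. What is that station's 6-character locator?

MN49px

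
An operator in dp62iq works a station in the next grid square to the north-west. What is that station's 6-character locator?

DP62hr

Longitude subsquare i = 8; −1 → 7 = h.
Latitude subsquare q = 16; +1 → 17 = r.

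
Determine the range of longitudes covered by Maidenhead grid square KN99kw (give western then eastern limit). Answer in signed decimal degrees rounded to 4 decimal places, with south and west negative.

38.8333, 38.9167

Field K=10, N=13: +10·20° lon, +13·10° lat → SW at lon 20°, lat 40°.
Square 9, 9: +9·2° lon, +9·1° lat → SW at lon 38°, lat 49°.
Subsquare k=10, w=22: +10·0.0833333° lon, +22·0.0416667° lat → SW at lon 38.8333°, lat 49.9167°.
Cell spans 0.0833333° lon × 0.0416667° lat.
west 38.8333, east 38.9167.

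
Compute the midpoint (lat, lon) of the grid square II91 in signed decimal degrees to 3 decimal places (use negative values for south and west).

-8.500, -1.000

Field I=8, I=8: +8·20° lon, +8·10° lat → SW at lon -20°, lat -10°.
Square 9, 1: +9·2° lon, +1·1° lat → SW at lon -2°, lat -9°.
Cell spans 2° lon × 1° lat. Centre is SW corner plus half of each.
latitude -8.500, longitude -1.000.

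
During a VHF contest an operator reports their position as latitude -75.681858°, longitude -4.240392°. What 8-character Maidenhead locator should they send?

IB74vh16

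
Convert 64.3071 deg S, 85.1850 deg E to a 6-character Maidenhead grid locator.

NC25oq

Shift to the Maidenhead origin (180°W, 90°S): lon 265.1850, lat 25.6929.
Field: 265.1850/20 → 13 → N, 25.6929/10 → 2 → C; chars NC.
Square: 5.1850/2 → 2, 5.6929/1 → 5; chars 25.
Subsquare: 1.1850/0.0833333 → 14 → o, 0.6929/0.0416667 → 16 → q; chars oq.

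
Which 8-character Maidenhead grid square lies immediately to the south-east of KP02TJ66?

Longitude extended square 6; +1 → 7.
Latitude extended square 6; −1 → 5.

KP02tj75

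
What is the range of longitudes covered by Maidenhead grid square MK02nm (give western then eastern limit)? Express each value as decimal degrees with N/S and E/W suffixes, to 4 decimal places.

Field M=12, K=10: +12·20° lon, +10·10° lat → SW at lon 60°, lat 10°.
Square 0, 2: +0·2° lon, +2·1° lat → SW at lon 60°, lat 12°.
Subsquare n=13, m=12: +13·0.0833333° lon, +12·0.0416667° lat → SW at lon 61.0833°, lat 12.5°.
Cell spans 0.0833333° lon × 0.0416667° lat.
west 61.0833° E, east 61.1667° E.

61.0833° E, 61.1667° E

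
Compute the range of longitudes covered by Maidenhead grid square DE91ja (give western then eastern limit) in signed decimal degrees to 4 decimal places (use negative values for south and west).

-101.2500, -101.1667

Field D=3, E=4: +3·20° lon, +4·10° lat → SW at lon -120°, lat -50°.
Square 9, 1: +9·2° lon, +1·1° lat → SW at lon -102°, lat -49°.
Subsquare j=9, a=0: +9·0.0833333° lon, +0·0.0416667° lat → SW at lon -101.25°, lat -49°.
Cell spans 0.0833333° lon × 0.0416667° lat.
west -101.2500, east -101.1667.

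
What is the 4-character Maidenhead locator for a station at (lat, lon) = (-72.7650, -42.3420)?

GB87

Add 180° to longitude and 90° to latitude: 137.66, 17.23.
Field: lon ⌊137.66/20⌋ = 6 → G; lat ⌊17.23/10⌋ = 1 → B.
Square: lon ⌊17.66/2⌋ = 8; lat ⌊7.23/1⌋ = 7.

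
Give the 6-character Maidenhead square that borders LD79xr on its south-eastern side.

LD89aq

Longitude subsquare x = 23; +1 → 24, wraps to 0 = a, carry into square.
Longitude square 7; +1 → 8.
Latitude subsquare r = 17; −1 → 16 = q.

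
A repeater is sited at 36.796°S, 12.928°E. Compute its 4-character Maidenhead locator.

JF63

Offset from 180°W / 90°S: lon 192.93°, lat 53.20°.
Field (20°×10°, letters A–R): lon ⌊192.93/20⌋ = 9 → J; lat ⌊53.20/10⌋ = 5 → F.
Square (2°×1°, digits 0–9): lon ⌊12.93/2⌋ = 6; lat ⌊3.20/1⌋ = 3.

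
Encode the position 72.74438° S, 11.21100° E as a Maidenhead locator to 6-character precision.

Offset from 180°W / 90°S: lon 191.2110°, lat 17.2556°.
Field: lon ⌊191.2110/20⌋ = 9 → J; lat ⌊17.2556/10⌋ = 1 → B.
Square: lon ⌊11.2110/2⌋ = 5; lat ⌊7.2556/1⌋ = 7.
Subsquare: lon ⌊1.2110/0.0833333⌋ = 14 → o; lat ⌊0.2556/0.0416667⌋ = 6 → g.

JB57og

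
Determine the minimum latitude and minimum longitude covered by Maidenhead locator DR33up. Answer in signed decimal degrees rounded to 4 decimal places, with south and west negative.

Field D=3, R=17: +3·20° lon, +17·10° lat → SW at lon -120°, lat 80°.
Square 3, 3: +3·2° lon, +3·1° lat → SW at lon -114°, lat 83°.
Subsquare u=20, p=15: +20·0.0833333° lon, +15·0.0416667° lat → SW at lon -112.333°, lat 83.625°.
latitude 83.6250, longitude -112.3333.

83.6250, -112.3333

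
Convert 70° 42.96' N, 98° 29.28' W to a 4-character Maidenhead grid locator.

EQ00

Add 180° to longitude and 90° to latitude: 81.51, 160.72.
Field (20°×10°, letters A–R): lon ⌊81.51/20⌋ = 4 → E; lat ⌊160.72/10⌋ = 16 → Q.
Square (2°×1°, digits 0–9): lon ⌊1.51/2⌋ = 0; lat ⌊0.72/1⌋ = 0.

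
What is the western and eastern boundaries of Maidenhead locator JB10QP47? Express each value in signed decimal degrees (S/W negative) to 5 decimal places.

Field J=9, B=1: +9·20° lon, +1·10° lat → SW at lon 0°, lat -80°.
Square 1, 0: +1·2° lon, +0·1° lat → SW at lon 2°, lat -80°.
Subsquare q=16, p=15: +16·0.0833333° lon, +15·0.0416667° lat → SW at lon 3.33333°, lat -79.375°.
Extended square 4, 7: +4·0.00833333° lon, +7·0.00416667° lat → SW at lon 3.36667°, lat -79.3458°.
Cell spans 0.00833333° lon × 0.00416667° lat.
west 3.36667, east 3.37500.

3.36667, 3.37500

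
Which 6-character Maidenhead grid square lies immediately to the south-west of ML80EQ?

ML80dp

Longitude subsquare e = 4; −1 → 3 = d.
Latitude subsquare q = 16; −1 → 15 = p.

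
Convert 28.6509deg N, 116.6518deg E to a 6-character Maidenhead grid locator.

Offset from 180°W / 90°S: lon 296.6518°, lat 118.6509°.
Field: lon ⌊296.6518/20⌋ = 14 → O; lat ⌊118.6509/10⌋ = 11 → L.
Square: lon ⌊16.6518/2⌋ = 8; lat ⌊8.6509/1⌋ = 8.
Subsquare: lon ⌊0.6518/0.0833333⌋ = 7 → h; lat ⌊0.6509/0.0416667⌋ = 15 → p.

OL88hp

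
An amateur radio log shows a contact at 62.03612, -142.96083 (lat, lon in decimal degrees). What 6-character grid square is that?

BP82ma

Add 180° to longitude and 90° to latitude: 37.0392, 152.0361.
Field: lon ⌊37.0392/20⌋ = 1 → B; lat ⌊152.0361/10⌋ = 15 → P.
Square: lon ⌊17.0392/2⌋ = 8; lat ⌊2.0361/1⌋ = 2.
Subsquare: lon ⌊1.0392/0.0833333⌋ = 12 → m; lat ⌊0.0361/0.0416667⌋ = 0 → a.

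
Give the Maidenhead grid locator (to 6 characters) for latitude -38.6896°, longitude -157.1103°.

BF11kh

Offset from 180°W / 90°S: lon 22.8897°, lat 51.3104°.
Field: 22.8897/20 → 1 → B, 51.3104/10 → 5 → F; chars BF.
Square: 2.8897/2 → 1, 1.3104/1 → 1; chars 11.
Subsquare: 0.8897/0.0833333 → 10 → k, 0.3104/0.0416667 → 7 → h; chars kh.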